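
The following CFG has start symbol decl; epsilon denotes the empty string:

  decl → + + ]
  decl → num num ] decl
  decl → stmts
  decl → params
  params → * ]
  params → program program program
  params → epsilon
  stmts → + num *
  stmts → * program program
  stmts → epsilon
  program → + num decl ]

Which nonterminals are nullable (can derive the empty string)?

Directly nullable (have an epsilon-production): params, stmts.
decl → stmts with every symbol nullable, so decl is nullable.
No other nonterminal has a production whose RHS symbols are all nullable.

{ decl, params, stmts }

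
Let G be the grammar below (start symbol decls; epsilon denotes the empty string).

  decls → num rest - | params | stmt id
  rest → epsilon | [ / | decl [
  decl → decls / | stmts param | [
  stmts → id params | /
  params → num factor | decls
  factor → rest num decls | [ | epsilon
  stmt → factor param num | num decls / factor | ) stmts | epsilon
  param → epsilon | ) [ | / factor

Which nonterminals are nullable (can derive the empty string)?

Directly nullable (have an epsilon-production): rest, factor, stmt, param.
No other nonterminal has a production whose RHS symbols are all nullable.

{ factor, param, rest, stmt }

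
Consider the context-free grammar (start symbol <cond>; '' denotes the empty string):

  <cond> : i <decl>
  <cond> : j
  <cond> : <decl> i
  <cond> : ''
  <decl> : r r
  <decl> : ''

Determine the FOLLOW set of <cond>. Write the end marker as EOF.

{ EOF }

<cond> is the start symbol, so EOF ∈ FOLLOW(<cond>).
Union: FOLLOW(<cond>) = { EOF }.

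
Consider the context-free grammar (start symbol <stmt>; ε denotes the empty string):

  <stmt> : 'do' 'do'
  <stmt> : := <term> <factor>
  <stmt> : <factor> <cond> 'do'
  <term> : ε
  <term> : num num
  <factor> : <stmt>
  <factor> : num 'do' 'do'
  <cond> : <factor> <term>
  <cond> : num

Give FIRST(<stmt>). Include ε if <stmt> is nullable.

<stmt> : 'do' 'do' contributes {'do'}.
<stmt> : := <term> <factor> contributes {:=}.
From <stmt> : <factor> <cond> 'do': add FIRST(<factor>) = { 'do', :=, num }.
Union: FIRST(<stmt>) = { 'do', :=, num }.

{ 'do', :=, num }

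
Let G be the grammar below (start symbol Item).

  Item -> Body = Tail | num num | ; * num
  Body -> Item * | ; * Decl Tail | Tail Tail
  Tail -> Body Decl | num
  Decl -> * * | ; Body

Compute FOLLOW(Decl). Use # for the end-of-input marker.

{ #, *, ;, =, num }

In Body -> ; * Decl Tail: add FIRST(Tail) = { ;, num }.
In Tail -> Body Decl: Decl is at the end, add FOLLOW(Tail) = { #, *, ;, =, num }.
Union: FOLLOW(Decl) = { #, *, ;, =, num }.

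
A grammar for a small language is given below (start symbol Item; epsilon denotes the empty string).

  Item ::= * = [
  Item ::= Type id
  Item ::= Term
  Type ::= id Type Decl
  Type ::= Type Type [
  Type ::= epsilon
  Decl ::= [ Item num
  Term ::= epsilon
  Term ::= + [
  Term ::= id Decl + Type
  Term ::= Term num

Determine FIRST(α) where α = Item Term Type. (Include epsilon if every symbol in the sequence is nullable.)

{ *, +, [, id, num, epsilon }

Add FIRST(Item)\{epsilon} = { *, +, [, id, num }; Item is nullable, continue.
Add FIRST(Term)\{epsilon} = { +, id, num }; Term is nullable, continue.
Add FIRST(Type)\{epsilon} = { [, id }; Type is nullable, continue.
Every symbol is nullable, so include epsilon.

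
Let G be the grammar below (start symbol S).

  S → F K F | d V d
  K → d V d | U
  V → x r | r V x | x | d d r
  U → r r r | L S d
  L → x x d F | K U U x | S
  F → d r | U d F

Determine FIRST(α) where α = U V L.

Add FIRST(U) = { d, r, x }; U is not nullable, stop.

{ d, r, x }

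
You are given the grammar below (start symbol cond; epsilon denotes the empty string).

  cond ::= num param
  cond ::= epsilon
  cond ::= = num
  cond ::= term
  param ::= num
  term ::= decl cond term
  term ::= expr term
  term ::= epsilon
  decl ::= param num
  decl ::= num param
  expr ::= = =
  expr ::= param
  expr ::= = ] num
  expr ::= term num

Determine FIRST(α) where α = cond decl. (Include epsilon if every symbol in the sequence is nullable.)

Add FIRST(cond)\{epsilon} = { =, num }; cond is nullable, continue.
Add FIRST(decl) = { num }; decl is not nullable, stop.

{ =, num }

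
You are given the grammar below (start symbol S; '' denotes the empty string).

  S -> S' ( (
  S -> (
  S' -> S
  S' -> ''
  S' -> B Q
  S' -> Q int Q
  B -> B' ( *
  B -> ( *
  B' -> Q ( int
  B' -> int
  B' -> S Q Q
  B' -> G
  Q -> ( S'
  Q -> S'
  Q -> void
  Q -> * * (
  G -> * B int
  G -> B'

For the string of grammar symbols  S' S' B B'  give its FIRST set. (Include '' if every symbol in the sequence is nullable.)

Add FIRST(S')\{''} = { (, *, int, void }; S' is nullable, continue.
Add FIRST(S')\{''} = { (, *, int, void }; S' is nullable, continue.
Add FIRST(B) = { (, *, int, void }; B is not nullable, stop.

{ (, *, int, void }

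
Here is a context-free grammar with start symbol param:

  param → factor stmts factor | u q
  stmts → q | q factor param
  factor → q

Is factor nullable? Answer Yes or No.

No nonterminal in this grammar is nullable.
No production of factor has an RHS whose symbols are all nullable, so factor is not nullable.

No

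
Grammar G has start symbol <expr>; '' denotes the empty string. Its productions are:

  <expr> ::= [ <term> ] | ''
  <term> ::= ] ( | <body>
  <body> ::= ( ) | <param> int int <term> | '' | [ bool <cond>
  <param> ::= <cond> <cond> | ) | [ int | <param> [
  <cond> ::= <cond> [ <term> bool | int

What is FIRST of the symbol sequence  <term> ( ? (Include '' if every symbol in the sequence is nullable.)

{ (, ), [, ], int }

Add FIRST(<term>)\{''} = { (, ), [, ], int }; <term> is nullable, continue.
( is a terminal; add {(} and stop.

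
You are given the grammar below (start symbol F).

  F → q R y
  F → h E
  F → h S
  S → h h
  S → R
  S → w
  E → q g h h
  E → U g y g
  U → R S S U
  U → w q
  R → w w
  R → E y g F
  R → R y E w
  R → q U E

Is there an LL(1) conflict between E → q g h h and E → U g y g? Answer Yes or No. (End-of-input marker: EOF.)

Yes

FIRST(q g h h) = { q } and FIRST(U g y g) = { q, w }.
Both contain q, so the two alternatives are not disjoint — LL(1) conflict.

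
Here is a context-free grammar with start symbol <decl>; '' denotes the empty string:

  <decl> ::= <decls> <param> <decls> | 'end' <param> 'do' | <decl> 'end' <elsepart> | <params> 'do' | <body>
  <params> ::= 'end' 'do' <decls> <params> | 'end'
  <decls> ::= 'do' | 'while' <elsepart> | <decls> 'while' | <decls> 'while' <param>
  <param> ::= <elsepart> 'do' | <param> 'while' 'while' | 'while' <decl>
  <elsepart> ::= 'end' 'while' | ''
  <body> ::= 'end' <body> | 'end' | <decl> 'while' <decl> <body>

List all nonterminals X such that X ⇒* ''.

{ <elsepart> }

Directly nullable (have an ''-production): <elsepart>.
No other nonterminal has a production whose RHS symbols are all nullable.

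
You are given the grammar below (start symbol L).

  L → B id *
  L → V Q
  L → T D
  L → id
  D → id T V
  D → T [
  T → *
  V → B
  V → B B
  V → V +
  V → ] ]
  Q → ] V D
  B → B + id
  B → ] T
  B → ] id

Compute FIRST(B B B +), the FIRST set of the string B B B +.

{ ] }

Add FIRST(B) = { ] }; B is not nullable, stop.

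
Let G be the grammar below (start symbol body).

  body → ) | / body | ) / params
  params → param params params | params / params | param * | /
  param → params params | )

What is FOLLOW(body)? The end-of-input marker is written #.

body is the start symbol, so # ∈ FOLLOW(body).
In body → / body: body is at the end, add FOLLOW(body) = { # }.
Union: FOLLOW(body) = { # }.

{ # }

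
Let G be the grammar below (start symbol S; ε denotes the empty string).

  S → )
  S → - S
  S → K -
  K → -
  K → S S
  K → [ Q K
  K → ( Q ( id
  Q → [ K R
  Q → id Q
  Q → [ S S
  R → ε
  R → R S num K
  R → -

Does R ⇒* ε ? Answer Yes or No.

R has an ε-production, so R ⇒ ε.

Yes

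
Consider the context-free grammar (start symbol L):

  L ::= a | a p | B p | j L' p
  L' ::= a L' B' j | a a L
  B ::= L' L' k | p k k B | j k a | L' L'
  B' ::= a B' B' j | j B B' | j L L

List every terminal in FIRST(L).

L ::= a contributes {a}.
L ::= a p contributes {a}.
From L ::= B p: add FIRST(B) = { a, j, p }.
L ::= j L' p contributes {j}.
Union: FIRST(L) = { a, j, p }.

{ a, j, p }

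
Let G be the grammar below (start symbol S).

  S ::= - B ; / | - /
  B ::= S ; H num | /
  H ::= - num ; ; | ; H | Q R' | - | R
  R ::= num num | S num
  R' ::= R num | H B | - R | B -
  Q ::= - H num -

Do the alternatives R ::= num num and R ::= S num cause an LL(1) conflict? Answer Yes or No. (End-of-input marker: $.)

FIRST(num num) = { num } and FIRST(S num) = { - }.
The FIRST sets are disjoint and neither alternative is nullable — no conflict.

No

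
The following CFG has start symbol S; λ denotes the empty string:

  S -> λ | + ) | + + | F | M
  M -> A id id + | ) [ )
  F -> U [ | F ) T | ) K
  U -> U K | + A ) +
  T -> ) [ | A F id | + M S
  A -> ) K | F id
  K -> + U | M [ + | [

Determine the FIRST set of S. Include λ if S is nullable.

{ ), +, λ }

S -> λ contributes λ.
S -> + ) contributes {+}.
S -> + + contributes {+}.
From S -> F: add FIRST(F) = { ), + }.
From S -> M: add FIRST(M) = { ), + }.
Union: FIRST(S) = { ), +, λ }.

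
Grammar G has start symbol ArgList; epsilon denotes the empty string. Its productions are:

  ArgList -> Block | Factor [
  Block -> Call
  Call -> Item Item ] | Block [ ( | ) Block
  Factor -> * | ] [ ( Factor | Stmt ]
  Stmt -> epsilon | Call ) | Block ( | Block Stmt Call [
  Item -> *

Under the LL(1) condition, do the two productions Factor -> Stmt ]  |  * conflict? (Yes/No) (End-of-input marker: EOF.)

FIRST(Stmt ]) = { ), *, ] } and FIRST(*) = { * }.
Both contain *, so the two alternatives are not disjoint — LL(1) conflict.

Yes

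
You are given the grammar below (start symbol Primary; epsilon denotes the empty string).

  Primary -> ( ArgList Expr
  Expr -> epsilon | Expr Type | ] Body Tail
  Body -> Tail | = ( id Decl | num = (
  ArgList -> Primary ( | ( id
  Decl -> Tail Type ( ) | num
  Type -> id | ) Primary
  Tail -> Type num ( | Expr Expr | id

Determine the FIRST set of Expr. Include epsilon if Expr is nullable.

{ ), ], id, epsilon }

Expr -> epsilon contributes epsilon.
From Expr -> Expr Type: Expr nullable, take FIRST(Expr) ∪ FIRST(Type) = { ), ], id }.
Expr -> ] Body Tail contributes {]}.
Union: FIRST(Expr) = { ), ], id, epsilon }.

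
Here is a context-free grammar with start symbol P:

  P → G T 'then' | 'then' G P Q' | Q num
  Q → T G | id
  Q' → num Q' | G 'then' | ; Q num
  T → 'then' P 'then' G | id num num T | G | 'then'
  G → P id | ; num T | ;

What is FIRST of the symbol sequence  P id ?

{ 'then', ;, id }

Add FIRST(P) = { 'then', ;, id }; P is not nullable, stop.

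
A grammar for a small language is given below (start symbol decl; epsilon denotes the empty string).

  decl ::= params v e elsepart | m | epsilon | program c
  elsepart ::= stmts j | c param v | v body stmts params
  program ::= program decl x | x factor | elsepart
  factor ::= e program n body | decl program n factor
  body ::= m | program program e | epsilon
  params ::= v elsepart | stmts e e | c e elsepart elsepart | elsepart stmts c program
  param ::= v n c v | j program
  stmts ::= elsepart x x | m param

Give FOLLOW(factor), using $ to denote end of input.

{ $, c, e, j, m, n, v, x }

In program ::= x factor: factor is at the end, add FOLLOW(program) = { $, c, e, j, m, n, v, x }.
In factor ::= decl program n factor: factor is at the end, add FOLLOW(factor) = { $, c, e, j, m, n, v, x }.
Union: FOLLOW(factor) = { $, c, e, j, m, n, v, x }.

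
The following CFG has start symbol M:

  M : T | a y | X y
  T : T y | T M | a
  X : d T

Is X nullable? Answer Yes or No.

No

No nonterminal in this grammar is nullable.
No production of X has an RHS whose symbols are all nullable, so X is not nullable.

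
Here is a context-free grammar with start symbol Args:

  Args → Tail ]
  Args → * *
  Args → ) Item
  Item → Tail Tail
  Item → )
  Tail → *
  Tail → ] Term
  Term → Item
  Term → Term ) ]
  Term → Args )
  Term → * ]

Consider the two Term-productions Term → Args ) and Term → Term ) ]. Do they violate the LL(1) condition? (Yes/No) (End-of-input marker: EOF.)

Yes

FIRST(Args )) = { ), *, ] } and FIRST(Term ) ]) = { ), *, ] }.
Both contain ), so the two alternatives are not disjoint — LL(1) conflict.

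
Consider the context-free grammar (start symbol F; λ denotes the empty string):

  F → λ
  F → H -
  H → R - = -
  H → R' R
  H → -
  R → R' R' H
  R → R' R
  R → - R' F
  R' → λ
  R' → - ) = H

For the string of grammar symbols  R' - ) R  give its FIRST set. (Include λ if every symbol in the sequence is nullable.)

Add FIRST(R')\{λ} = { - }; R' is nullable, continue.
- is a terminal; add {-} and stop.

{ - }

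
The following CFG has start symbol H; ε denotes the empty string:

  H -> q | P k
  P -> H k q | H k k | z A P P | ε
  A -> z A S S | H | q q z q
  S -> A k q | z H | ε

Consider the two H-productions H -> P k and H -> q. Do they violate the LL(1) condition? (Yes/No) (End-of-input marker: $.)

Yes

FIRST(P k) = { k, q, z } and FIRST(q) = { q }.
Both contain q, so the two alternatives are not disjoint — LL(1) conflict.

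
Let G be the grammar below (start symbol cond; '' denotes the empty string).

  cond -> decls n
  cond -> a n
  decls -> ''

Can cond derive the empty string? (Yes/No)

No

Nullable nonterminals: decls.
No production of cond has an RHS whose symbols are all nullable, so cond is not nullable.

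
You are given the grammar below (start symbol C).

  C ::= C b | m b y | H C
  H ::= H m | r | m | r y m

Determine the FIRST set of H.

{ m, r }

From H ::= H m: add FIRST(H) = { m, r }.
H ::= r contributes {r}.
H ::= m contributes {m}.
H ::= r y m contributes {r}.
Union: FIRST(H) = { m, r }.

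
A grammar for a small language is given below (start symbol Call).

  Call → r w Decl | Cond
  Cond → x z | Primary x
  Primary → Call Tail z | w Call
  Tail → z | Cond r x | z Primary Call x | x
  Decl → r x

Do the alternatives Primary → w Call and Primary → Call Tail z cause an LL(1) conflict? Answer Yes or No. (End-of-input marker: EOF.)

FIRST(w Call) = { w } and FIRST(Call Tail z) = { r, w, x }.
Both contain w, so the two alternatives are not disjoint — LL(1) conflict.

Yes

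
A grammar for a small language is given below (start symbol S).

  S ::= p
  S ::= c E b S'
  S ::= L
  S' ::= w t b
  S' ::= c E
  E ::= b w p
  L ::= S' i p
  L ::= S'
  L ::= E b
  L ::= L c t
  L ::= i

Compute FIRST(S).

S ::= p contributes {p}.
S ::= c E b S' contributes {c}.
From S ::= L: add FIRST(L) = { b, c, i, w }.
Union: FIRST(S) = { b, c, i, p, w }.

{ b, c, i, p, w }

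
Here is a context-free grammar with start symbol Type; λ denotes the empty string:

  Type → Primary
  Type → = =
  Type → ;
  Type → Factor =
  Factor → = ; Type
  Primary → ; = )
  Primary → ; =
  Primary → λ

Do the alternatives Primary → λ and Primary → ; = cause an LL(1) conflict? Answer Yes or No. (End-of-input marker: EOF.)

No

FIRST(λ) = { λ } and FIRST(; =) = { ; }.
The first is nullable but FOLLOW(Primary) = { EOF, = } is disjoint from FIRST of the second.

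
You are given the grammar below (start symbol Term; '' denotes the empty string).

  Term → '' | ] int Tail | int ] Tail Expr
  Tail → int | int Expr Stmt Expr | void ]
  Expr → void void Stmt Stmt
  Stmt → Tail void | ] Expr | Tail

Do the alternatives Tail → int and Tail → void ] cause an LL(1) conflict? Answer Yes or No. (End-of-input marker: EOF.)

FIRST(int) = { int } and FIRST(void ]) = { void }.
The FIRST sets are disjoint and neither alternative is nullable — no conflict.

No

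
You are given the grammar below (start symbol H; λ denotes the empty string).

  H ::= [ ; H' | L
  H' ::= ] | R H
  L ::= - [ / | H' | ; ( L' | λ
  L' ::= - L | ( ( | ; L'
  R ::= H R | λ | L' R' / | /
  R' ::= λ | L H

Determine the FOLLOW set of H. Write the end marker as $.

H is the start symbol, so $ ∈ FOLLOW(H).
In H' ::= R H: H is at the end, add FOLLOW(H') = { $, (, -, /, ;, [, ] }.
In R ::= H R: add FIRST(R)\{λ} = { (, -, /, ;, [, ] }.
  Since R is nullable, also add FOLLOW(R) = { $, (, -, /, ;, [, ] }.
In R' ::= L H: H is at the end, add FOLLOW(R') = { / }.
Union: FOLLOW(H) = { $, (, -, /, ;, [, ] }.

{ $, (, -, /, ;, [, ] }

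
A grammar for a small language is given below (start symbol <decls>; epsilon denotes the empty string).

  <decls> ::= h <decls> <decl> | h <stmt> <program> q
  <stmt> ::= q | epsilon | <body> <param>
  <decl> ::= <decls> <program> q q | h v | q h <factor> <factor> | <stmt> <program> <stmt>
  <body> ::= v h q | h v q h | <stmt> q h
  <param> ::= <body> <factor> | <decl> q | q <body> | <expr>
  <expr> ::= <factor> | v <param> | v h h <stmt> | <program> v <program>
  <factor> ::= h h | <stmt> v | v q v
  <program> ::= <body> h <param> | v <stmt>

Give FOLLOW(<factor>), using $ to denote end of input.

{ $, h, q, v }

In <decl> ::= q h <factor> <factor>: add FIRST(<factor>) = { h, q, v }.
In <decl> ::= q h <factor> <factor>: <factor> is at the end, add FOLLOW(<decl>) = { $, h, q, v }.
In <param> ::= <body> <factor>: <factor> is at the end, add FOLLOW(<param>) = { $, h, q, v }.
In <expr> ::= <factor>: <factor> is at the end, add FOLLOW(<expr>) = { $, h, q, v }.
Union: FOLLOW(<factor>) = { $, h, q, v }.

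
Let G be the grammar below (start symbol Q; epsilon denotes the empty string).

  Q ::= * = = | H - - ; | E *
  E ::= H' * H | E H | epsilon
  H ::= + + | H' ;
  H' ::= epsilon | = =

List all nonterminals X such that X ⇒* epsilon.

Directly nullable (have an epsilon-production): E, H'.
No other nonterminal has a production whose RHS symbols are all nullable.

{ E, H' }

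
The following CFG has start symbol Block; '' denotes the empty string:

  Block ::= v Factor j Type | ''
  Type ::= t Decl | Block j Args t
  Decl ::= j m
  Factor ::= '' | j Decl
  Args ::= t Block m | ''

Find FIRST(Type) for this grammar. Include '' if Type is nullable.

Type ::= t Decl contributes {t}.
From Type ::= Block j Args t: Block nullable, take FIRST(Block) ∪ {j} = { j, v }.
Union: FIRST(Type) = { j, t, v }.

{ j, t, v }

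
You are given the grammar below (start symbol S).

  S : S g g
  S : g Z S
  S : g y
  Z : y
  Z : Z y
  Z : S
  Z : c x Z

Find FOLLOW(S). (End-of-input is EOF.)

S is the start symbol, so EOF ∈ FOLLOW(S).
In S : S g g: add FIRST(g g) = { g }.
In S : g Z S: S is at the end, add FOLLOW(S) = { EOF, g, y }.
In Z : S: S is at the end, add FOLLOW(Z) = { g, y }.
Union: FOLLOW(S) = { EOF, g, y }.

{ EOF, g, y }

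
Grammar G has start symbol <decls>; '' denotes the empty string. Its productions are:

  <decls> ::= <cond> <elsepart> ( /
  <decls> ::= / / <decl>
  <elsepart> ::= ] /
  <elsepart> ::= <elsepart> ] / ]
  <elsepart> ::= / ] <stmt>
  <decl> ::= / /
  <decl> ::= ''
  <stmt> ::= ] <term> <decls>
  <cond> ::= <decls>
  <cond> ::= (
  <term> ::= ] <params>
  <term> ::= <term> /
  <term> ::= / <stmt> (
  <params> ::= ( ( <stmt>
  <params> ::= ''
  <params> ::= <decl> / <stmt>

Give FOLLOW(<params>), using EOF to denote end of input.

In <term> ::= ] <params>: <params> is at the end, add FOLLOW(<term>) = { (, / }.
Union: FOLLOW(<params>) = { (, / }.

{ (, / }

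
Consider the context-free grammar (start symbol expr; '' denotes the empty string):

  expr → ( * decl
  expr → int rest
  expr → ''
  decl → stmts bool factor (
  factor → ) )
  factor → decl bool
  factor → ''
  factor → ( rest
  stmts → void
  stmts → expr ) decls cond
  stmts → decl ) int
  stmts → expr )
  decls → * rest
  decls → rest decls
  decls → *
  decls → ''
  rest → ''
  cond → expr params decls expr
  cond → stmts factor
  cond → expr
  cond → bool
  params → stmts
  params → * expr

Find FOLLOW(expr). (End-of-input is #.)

{ #, (, ), *, bool, int, void }

expr is the start symbol, so # ∈ FOLLOW(expr).
In stmts → expr ) decls cond: add FIRST() decls cond) = { ) }.
In stmts → expr ): add FIRST()) = { ) }.
In cond → expr params decls expr: add FIRST(params decls expr) = { (, ), *, int, void }.
In cond → expr params decls expr: expr is at the end, add FOLLOW(cond) = { (, ), *, bool, int, void }.
In cond → expr: expr is at the end, add FOLLOW(cond) = { (, ), *, bool, int, void }.
In params → * expr: expr is at the end, add FOLLOW(params) = { (, ), *, bool, int, void }.
Union: FOLLOW(expr) = { #, (, ), *, bool, int, void }.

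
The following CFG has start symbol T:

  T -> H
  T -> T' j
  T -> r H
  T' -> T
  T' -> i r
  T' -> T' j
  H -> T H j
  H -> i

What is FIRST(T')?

{ i, r }

From T' -> T: add FIRST(T) = { i, r }.
T' -> i r contributes {i}.
From T' -> T' j: add FIRST(T') = { i, r }.
Union: FIRST(T') = { i, r }.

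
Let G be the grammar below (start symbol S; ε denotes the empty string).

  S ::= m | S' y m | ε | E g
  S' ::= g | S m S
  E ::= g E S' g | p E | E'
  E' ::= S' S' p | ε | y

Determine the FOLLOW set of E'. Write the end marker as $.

{ g, m, p, y }

In E ::= E': E' is at the end, add FOLLOW(E) = { g, m, p, y }.
Union: FOLLOW(E') = { g, m, p, y }.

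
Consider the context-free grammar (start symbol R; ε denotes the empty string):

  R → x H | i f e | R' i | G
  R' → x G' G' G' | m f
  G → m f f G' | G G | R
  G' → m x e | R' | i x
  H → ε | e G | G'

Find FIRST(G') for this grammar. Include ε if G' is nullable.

{ i, m, x }

G' → m x e contributes {m}.
From G' → R': add FIRST(R') = { m, x }.
G' → i x contributes {i}.
Union: FIRST(G') = { i, m, x }.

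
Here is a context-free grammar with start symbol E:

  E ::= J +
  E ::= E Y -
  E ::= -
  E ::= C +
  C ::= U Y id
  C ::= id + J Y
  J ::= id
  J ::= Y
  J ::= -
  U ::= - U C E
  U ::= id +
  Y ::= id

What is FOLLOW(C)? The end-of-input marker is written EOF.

{ +, -, id }

In E ::= C +: add FIRST(+) = { + }.
In U ::= - U C E: add FIRST(E) = { -, id }.
Union: FOLLOW(C) = { +, -, id }.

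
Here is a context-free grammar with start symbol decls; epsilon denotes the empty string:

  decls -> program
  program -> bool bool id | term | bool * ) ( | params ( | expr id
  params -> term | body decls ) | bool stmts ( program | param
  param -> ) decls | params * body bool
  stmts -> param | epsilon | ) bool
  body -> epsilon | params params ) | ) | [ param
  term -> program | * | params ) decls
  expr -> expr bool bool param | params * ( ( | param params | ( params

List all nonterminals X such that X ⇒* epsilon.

Directly nullable (have an epsilon-production): stmts, body.
No other nonterminal has a production whose RHS symbols are all nullable.

{ body, stmts }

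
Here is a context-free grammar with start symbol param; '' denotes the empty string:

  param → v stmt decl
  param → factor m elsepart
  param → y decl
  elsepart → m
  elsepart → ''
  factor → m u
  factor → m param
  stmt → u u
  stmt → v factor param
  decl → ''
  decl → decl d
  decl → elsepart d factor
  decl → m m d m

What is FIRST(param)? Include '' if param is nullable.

param → v stmt decl contributes {v}.
From param → factor m elsepart: add FIRST(factor) = { m }.
param → y decl contributes {y}.
Union: FIRST(param) = { m, v, y }.

{ m, v, y }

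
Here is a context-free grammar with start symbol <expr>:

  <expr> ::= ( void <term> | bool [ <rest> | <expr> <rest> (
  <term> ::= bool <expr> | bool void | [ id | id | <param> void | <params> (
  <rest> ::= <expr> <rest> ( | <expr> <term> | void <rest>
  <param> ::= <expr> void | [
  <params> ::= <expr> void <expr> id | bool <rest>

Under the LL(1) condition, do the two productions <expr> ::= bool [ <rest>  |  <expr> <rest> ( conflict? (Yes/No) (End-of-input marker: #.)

Yes

FIRST(bool [ <rest>) = { bool } and FIRST(<expr> <rest> () = { (, bool }.
Both contain bool, so the two alternatives are not disjoint — LL(1) conflict.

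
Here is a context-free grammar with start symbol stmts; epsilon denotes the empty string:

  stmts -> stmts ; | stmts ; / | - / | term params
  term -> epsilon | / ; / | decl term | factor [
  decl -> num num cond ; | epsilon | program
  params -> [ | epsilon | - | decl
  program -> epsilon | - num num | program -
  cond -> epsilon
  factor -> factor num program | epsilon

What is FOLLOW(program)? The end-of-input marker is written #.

{ #, -, /, ;, [, num }

In decl -> program: program is at the end, add FOLLOW(decl) = { #, -, /, ;, [, num }.
In program -> program -: add FIRST(-) = { - }.
In factor -> factor num program: program is at the end, add FOLLOW(factor) = { [, num }.
Union: FOLLOW(program) = { #, -, /, ;, [, num }.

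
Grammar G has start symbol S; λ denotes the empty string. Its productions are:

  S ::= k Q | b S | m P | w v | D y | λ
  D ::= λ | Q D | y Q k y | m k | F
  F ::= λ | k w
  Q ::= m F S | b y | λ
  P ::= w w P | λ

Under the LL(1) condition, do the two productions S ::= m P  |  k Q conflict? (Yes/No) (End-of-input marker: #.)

FIRST(m P) = { m } and FIRST(k Q) = { k }.
The FIRST sets are disjoint and neither alternative is nullable — no conflict.

No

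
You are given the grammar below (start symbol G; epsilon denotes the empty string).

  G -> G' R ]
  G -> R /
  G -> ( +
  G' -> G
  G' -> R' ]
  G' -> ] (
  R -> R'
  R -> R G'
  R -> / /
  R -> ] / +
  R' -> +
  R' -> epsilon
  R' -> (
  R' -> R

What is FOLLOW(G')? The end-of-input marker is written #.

{ (, +, /, ] }

In G -> G' R ]: add FIRST(R ]) = { (, +, /, ] }.
In R -> R G': G' is at the end, add FOLLOW(R) = { (, +, /, ] }.
Union: FOLLOW(G') = { (, +, /, ] }.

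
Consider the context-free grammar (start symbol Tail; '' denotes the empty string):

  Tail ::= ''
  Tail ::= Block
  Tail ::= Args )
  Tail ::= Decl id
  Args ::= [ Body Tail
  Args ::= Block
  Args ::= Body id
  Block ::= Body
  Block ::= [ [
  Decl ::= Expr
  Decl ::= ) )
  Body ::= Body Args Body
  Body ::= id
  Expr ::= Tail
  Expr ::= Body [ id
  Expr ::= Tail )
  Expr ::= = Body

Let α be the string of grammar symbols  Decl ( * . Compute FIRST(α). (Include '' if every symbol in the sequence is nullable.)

{ (, ), =, [, id }

Add FIRST(Decl)\{''} = { ), =, [, id }; Decl is nullable, continue.
( is a terminal; add {(} and stop.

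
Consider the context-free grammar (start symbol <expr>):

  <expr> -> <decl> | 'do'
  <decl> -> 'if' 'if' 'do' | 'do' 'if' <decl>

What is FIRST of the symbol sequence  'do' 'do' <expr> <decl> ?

'do' is a terminal; add {'do'} and stop.

{ 'do' }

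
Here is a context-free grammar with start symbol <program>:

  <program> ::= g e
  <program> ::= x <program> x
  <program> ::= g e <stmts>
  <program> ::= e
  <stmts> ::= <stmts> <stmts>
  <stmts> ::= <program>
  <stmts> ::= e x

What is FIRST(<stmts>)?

{ e, g, x }

From <stmts> ::= <stmts> <stmts>: add FIRST(<stmts>) = { e, g, x }.
From <stmts> ::= <program>: add FIRST(<program>) = { e, g, x }.
<stmts> ::= e x contributes {e}.
Union: FIRST(<stmts>) = { e, g, x }.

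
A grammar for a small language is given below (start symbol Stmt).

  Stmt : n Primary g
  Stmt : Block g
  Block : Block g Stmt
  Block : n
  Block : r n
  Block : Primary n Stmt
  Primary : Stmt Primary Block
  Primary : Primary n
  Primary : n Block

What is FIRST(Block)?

{ n, r }

From Block : Block g Stmt: add FIRST(Block) = { n, r }.
Block : n contributes {n}.
Block : r n contributes {r}.
From Block : Primary n Stmt: add FIRST(Primary) = { n, r }.
Union: FIRST(Block) = { n, r }.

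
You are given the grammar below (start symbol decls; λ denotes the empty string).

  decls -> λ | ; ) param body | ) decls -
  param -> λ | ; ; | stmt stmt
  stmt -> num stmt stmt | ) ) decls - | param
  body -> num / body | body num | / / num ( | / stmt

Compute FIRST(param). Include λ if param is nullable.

param -> λ contributes λ.
param -> ; ; contributes {;}.
From param -> stmt stmt: stmt, stmt nullable, take FIRST(stmt) ∪ FIRST(stmt) = { ), ;, num }; also λ since the whole RHS is nullable.
Union: FIRST(param) = { ), ;, num, λ }.

{ ), ;, num, λ }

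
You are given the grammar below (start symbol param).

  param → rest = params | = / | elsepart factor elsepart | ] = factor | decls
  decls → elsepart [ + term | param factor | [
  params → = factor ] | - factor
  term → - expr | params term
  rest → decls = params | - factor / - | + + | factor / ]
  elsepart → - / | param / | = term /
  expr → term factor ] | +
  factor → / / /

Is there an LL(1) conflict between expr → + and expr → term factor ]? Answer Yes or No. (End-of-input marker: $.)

No

FIRST(+) = { + } and FIRST(term factor ]) = { -, = }.
The FIRST sets are disjoint and neither alternative is nullable — no conflict.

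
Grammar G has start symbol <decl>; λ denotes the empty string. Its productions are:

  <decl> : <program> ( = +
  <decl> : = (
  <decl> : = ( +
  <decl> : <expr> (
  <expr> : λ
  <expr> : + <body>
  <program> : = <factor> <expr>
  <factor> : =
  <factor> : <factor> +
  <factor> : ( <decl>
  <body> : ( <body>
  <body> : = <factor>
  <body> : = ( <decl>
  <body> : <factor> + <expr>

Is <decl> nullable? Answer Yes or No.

No

Nullable nonterminals: <expr>.
No production of <decl> has an RHS whose symbols are all nullable, so <decl> is not nullable.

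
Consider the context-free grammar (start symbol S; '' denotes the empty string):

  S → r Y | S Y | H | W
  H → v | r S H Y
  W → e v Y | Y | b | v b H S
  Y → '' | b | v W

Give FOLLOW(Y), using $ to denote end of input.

{ $, b, e, r, v }

In S → r Y: Y is at the end, add FOLLOW(S) = { $, b, e, r, v }.
In S → S Y: Y is at the end, add FOLLOW(S) = { $, b, e, r, v }.
In H → r S H Y: Y is at the end, add FOLLOW(H) = { $, b, e, r, v }.
In W → e v Y: Y is at the end, add FOLLOW(W) = { $, b, e, r, v }.
In W → Y: Y is at the end, add FOLLOW(W) = { $, b, e, r, v }.
Union: FOLLOW(Y) = { $, b, e, r, v }.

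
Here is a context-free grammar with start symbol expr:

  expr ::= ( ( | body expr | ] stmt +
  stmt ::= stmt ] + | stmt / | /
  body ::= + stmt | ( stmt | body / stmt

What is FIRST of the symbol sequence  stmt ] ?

Add FIRST(stmt) = { / }; stmt is not nullable, stop.

{ / }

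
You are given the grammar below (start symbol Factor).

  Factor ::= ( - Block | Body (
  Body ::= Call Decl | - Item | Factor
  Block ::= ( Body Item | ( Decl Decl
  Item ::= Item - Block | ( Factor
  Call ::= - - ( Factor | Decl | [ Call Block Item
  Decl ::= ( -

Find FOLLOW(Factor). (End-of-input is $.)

Factor is the start symbol, so $ ∈ FOLLOW(Factor).
In Body ::= Factor: Factor is at the end, add FOLLOW(Body) = { ( }.
In Item ::= ( Factor: Factor is at the end, add FOLLOW(Item) = { $, (, - }.
In Call ::= - - ( Factor: Factor is at the end, add FOLLOW(Call) = { ( }.
Union: FOLLOW(Factor) = { $, (, - }.

{ $, (, - }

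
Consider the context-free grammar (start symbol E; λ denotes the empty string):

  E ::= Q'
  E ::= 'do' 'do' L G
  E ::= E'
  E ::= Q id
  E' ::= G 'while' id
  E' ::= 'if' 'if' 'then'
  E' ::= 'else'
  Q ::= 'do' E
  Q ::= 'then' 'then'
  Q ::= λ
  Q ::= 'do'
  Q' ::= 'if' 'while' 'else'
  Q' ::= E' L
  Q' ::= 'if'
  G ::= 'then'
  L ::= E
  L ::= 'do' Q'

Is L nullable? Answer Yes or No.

Nullable nonterminals: Q.
No production of L has an RHS whose symbols are all nullable, so L is not nullable.

No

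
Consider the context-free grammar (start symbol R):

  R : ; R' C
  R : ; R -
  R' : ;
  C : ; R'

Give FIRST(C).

C : ; R' contributes {;}.
Union: FIRST(C) = { ; }.

{ ; }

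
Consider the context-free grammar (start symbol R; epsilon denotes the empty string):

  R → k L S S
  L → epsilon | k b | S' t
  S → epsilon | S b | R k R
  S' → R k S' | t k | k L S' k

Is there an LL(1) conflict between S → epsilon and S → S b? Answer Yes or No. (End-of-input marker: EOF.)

Yes

FIRST(epsilon) = { epsilon } and FIRST(S b) = { b, k }.
The first alternative is nullable and FOLLOW(S) = { EOF, b, k } shares b with FIRST of the second — conflict.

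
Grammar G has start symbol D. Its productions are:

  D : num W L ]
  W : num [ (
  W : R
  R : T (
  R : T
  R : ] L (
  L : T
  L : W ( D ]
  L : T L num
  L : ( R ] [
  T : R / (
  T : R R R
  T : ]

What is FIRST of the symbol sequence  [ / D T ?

{ [ }

[ is a terminal; add {[} and stop.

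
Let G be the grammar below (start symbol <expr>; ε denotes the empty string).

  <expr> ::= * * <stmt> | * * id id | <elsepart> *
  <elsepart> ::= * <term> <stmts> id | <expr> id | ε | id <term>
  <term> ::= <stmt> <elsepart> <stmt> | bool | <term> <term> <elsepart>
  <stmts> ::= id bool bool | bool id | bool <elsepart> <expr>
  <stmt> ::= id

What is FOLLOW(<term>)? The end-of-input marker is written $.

In <elsepart> ::= * <term> <stmts> id: add FIRST(<stmts> id) = { bool, id }.
In <elsepart> ::= id <term>: <term> is at the end, add FOLLOW(<elsepart>) = { *, bool, id }.
In <term> ::= <term> <term> <elsepart>: add FIRST(<term> <elsepart>) = { bool, id }.
In <term> ::= <term> <term> <elsepart>: add FIRST(<elsepart>)\{ε} = { *, id }.
  Since <elsepart> is nullable, also add FOLLOW(<term>) = { *, bool, id }.
Union: FOLLOW(<term>) = { *, bool, id }.

{ *, bool, id }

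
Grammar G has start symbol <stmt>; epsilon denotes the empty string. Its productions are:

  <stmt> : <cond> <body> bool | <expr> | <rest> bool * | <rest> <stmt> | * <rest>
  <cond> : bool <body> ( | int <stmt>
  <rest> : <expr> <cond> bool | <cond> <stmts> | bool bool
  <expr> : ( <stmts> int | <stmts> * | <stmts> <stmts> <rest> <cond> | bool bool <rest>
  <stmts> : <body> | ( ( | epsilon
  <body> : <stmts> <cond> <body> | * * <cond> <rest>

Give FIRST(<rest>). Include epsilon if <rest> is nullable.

{ (, *, bool, int }

From <rest> : <expr> <cond> bool: add FIRST(<expr>) = { (, *, bool, int }.
From <rest> : <cond> <stmts>: add FIRST(<cond>) = { bool, int }.
<rest> : bool bool contributes {bool}.
Union: FIRST(<rest>) = { (, *, bool, int }.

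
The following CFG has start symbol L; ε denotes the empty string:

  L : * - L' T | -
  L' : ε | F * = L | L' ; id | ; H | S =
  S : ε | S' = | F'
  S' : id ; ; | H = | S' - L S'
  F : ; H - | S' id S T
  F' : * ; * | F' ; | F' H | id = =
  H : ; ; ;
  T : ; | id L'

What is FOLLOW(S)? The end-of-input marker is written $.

{ ;, =, id }

In L' : S =: add FIRST(=) = { = }.
In F : S' id S T: add FIRST(T) = { ;, id }.
Union: FOLLOW(S) = { ;, =, id }.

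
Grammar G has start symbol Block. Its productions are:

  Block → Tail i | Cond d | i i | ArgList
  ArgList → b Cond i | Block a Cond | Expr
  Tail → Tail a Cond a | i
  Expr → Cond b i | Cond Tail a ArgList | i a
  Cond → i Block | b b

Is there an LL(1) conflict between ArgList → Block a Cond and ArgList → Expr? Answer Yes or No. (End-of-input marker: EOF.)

Yes

FIRST(Block a Cond) = { b, i } and FIRST(Expr) = { b, i }.
Both contain b, so the two alternatives are not disjoint — LL(1) conflict.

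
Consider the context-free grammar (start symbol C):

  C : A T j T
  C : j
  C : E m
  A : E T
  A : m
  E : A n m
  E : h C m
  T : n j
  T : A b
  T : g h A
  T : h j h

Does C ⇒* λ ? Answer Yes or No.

No nonterminal in this grammar is nullable.
No production of C has an RHS whose symbols are all nullable, so C is not nullable.

No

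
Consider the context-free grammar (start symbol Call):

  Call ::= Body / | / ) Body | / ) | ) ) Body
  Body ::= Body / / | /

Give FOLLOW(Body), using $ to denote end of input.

{ $, / }

In Call ::= Body /: add FIRST(/) = { / }.
In Call ::= / ) Body: Body is at the end, add FOLLOW(Call) = { $ }.
In Call ::= ) ) Body: Body is at the end, add FOLLOW(Call) = { $ }.
In Body ::= Body / /: add FIRST(/ /) = { / }.
Union: FOLLOW(Body) = { $, / }.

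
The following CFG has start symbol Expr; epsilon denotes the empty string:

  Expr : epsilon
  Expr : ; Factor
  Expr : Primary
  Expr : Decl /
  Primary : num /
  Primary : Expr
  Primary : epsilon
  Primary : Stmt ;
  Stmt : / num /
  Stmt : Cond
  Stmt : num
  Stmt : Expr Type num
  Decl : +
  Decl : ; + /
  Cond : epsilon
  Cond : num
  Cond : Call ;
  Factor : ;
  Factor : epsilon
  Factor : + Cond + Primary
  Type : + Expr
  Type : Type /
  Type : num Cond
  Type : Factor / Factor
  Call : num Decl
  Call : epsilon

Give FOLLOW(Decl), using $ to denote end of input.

{ /, ; }

In Expr : Decl /: add FIRST(/) = { / }.
In Call : num Decl: Decl is at the end, add FOLLOW(Call) = { ; }.
Union: FOLLOW(Decl) = { /, ; }.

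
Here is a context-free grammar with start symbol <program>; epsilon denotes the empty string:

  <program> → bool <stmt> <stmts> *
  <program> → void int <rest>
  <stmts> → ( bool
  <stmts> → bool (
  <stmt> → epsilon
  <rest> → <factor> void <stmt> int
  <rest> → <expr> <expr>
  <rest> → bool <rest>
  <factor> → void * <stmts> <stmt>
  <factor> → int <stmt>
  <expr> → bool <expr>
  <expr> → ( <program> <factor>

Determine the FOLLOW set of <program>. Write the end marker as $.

{ $, int, void }

<program> is the start symbol, so $ ∈ FOLLOW(<program>).
In <expr> → ( <program> <factor>: add FIRST(<factor>) = { int, void }.
Union: FOLLOW(<program>) = { $, int, void }.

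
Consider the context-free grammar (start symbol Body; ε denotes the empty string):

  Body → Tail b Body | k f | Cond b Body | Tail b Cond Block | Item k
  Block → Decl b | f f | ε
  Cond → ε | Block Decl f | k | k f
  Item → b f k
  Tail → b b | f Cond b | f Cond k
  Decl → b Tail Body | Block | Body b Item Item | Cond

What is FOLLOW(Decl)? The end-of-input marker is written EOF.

In Block → Decl b: add FIRST(b) = { b }.
In Cond → Block Decl f: add FIRST(f) = { f }.
Union: FOLLOW(Decl) = { b, f }.

{ b, f }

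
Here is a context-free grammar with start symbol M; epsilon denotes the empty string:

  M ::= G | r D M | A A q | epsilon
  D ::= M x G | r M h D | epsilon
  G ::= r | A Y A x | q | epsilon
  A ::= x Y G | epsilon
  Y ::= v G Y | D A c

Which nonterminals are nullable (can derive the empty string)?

Directly nullable (have an epsilon-production): M, D, G, A.
No other nonterminal has a production whose RHS symbols are all nullable.

{ A, D, G, M }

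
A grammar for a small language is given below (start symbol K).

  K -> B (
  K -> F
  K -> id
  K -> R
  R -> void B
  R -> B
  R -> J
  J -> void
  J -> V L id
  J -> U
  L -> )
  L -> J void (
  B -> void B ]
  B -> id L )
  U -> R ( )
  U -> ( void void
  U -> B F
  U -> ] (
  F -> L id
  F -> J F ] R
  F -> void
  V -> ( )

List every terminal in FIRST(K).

{ (, ), ], id, void }

From K -> B (: add FIRST(B) = { id, void }.
From K -> F: add FIRST(F) = { (, ), ], id, void }.
K -> id contributes {id}.
From K -> R: add FIRST(R) = { (, ], id, void }.
Union: FIRST(K) = { (, ), ], id, void }.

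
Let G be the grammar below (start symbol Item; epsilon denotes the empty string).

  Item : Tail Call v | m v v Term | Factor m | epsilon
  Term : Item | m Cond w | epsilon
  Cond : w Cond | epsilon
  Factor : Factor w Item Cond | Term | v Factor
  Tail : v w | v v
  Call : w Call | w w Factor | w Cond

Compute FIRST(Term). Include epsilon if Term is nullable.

{ m, v, w, epsilon }

From Term : Item: add FIRST(Item) = { m, v, w, epsilon } (including epsilon since Item is nullable).
Term : m Cond w contributes {m}.
Term : epsilon contributes epsilon.
Union: FIRST(Term) = { m, v, w, epsilon }.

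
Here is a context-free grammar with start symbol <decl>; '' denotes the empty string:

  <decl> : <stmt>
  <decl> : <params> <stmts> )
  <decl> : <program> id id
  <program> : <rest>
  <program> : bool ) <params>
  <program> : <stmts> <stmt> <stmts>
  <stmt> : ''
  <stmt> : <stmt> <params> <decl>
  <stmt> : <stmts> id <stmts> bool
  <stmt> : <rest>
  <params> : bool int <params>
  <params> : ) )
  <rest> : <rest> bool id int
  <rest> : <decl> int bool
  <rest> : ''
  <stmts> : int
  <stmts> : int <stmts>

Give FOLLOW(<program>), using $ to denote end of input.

In <decl> : <program> id id: add FIRST(id id) = { id }.
Union: FOLLOW(<program>) = { id }.

{ id }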